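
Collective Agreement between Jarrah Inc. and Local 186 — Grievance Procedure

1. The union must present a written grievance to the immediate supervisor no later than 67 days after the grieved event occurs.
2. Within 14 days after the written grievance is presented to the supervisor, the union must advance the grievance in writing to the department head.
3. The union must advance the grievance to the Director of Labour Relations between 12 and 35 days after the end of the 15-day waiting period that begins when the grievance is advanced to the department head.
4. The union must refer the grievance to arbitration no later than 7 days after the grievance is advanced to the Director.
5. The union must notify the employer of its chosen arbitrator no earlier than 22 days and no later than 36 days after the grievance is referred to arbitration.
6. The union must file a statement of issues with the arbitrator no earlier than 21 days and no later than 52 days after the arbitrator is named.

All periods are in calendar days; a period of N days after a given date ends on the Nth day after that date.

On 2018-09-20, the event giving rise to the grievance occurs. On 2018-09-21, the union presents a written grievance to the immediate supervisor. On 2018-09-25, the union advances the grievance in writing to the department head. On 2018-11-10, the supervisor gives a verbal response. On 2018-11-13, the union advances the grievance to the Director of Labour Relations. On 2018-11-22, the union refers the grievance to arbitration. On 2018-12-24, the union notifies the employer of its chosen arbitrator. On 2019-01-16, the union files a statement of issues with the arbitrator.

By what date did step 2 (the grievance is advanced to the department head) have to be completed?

Step 2 runs from 2018-09-21, when the written grievance is presented to the supervisor. 14 days after 2018-09-21 is 2018-10-05.

2018-10-05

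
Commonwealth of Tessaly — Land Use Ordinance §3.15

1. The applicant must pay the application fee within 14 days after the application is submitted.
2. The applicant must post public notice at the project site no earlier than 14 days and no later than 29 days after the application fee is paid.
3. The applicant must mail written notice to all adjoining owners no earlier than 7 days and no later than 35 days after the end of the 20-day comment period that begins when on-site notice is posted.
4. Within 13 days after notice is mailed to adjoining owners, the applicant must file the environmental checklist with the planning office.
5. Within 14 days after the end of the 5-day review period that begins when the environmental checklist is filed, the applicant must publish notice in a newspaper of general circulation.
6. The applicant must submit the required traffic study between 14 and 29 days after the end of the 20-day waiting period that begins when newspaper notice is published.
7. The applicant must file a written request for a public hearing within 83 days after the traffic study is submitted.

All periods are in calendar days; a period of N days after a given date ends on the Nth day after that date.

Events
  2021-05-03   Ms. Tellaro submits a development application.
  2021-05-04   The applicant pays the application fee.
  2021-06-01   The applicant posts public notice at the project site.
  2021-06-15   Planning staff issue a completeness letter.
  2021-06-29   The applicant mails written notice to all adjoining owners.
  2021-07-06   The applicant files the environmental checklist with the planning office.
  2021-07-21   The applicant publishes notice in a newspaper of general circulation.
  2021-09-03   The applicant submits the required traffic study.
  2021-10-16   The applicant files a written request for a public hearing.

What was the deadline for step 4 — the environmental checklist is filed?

Step 4 runs from 2021-06-29, when notice is mailed to adjoining owners. 13 days after 2021-06-29 is 2021-07-12.

2021-07-12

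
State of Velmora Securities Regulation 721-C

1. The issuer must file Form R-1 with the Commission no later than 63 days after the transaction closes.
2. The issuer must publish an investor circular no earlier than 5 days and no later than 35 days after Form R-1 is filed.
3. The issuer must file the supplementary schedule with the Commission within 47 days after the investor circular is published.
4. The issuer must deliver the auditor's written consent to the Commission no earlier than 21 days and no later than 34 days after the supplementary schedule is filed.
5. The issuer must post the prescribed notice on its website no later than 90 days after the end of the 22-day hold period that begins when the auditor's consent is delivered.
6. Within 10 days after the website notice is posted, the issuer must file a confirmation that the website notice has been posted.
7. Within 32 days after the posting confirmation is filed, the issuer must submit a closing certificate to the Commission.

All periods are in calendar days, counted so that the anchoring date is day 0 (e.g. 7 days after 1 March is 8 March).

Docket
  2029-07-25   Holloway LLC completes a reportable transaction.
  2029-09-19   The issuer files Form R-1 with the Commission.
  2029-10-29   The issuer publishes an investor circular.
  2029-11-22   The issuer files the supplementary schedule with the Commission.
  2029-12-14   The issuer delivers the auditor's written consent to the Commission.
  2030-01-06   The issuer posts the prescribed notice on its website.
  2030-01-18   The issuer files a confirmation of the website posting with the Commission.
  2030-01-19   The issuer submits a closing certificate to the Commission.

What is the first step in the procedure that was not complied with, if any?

Step 1: 63 days after 2029-07-25 (when the transaction closes) is 2029-09-26; done 2029-09-19 — timely.
Step 2: the window is 5–35 days after 2029-09-19 (when Form R-1 is filed), so 2029-09-24 through 2029-10-24; 2029-10-29 is 5 days past the end of the window.

Step 2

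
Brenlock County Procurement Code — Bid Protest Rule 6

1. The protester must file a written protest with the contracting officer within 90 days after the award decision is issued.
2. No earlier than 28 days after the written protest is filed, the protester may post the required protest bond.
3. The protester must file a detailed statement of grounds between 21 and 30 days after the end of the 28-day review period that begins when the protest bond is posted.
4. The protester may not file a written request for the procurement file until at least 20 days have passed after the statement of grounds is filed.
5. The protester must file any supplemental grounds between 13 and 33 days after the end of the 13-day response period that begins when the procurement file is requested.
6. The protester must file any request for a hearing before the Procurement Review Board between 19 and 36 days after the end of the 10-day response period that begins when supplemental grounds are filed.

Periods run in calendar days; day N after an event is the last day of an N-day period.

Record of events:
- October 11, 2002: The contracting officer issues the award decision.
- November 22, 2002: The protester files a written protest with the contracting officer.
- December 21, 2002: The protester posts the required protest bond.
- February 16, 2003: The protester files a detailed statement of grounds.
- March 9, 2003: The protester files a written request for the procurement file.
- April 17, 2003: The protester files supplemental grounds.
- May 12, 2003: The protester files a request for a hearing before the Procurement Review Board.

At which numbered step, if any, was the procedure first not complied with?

(1) due by October 11, 2002 + 90 days = January 9, 2003; completed November 22, 2002, before the deadline.
(2) permitted from November 22, 2002 + 28 days = December 20, 2002 onward; done December 21, 2002, after the minimum wait.
(3) the permitted window runs from January 18, 2003 + 21 = February 8, 2003 to January 18, 2003 + 30 = February 17, 2003; February 16, 2003 falls inside that range.
(4) permitted from February 16, 2003 + 20 days = March 8, 2003 onward; March 9, 2003 is on or after that date.
(5) the permitted window runs from March 22, 2003 + 13 = April 4, 2003 to March 22, 2003 + 33 = April 24, 2003; done April 17, 2003 — within the window.
(6) the permitted window runs from April 27, 2003 + 19 = May 16, 2003 to April 27, 2003 + 36 = June 2, 2003; May 12, 2003 is 4 days too early.
The analysis stops there.

Step 6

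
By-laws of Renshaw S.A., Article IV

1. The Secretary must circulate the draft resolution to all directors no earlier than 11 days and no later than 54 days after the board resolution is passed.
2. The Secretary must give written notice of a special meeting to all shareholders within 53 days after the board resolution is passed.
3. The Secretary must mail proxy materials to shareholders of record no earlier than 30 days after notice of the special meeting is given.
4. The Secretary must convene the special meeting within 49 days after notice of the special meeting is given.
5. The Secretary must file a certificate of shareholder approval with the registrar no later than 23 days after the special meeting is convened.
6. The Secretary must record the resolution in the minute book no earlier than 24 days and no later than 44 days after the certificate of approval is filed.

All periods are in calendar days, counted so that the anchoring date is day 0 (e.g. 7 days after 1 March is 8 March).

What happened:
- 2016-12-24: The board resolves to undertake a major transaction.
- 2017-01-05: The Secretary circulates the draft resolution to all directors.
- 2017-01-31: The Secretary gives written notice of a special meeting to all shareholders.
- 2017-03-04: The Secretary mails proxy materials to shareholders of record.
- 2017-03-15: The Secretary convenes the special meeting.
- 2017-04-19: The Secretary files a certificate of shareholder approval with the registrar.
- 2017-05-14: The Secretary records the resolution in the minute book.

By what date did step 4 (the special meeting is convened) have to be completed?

Step 4 runs from 2017-01-31, when notice of the special meeting is given. 49 days after 2017-01-31 is 2017-03-21.

2017-03-21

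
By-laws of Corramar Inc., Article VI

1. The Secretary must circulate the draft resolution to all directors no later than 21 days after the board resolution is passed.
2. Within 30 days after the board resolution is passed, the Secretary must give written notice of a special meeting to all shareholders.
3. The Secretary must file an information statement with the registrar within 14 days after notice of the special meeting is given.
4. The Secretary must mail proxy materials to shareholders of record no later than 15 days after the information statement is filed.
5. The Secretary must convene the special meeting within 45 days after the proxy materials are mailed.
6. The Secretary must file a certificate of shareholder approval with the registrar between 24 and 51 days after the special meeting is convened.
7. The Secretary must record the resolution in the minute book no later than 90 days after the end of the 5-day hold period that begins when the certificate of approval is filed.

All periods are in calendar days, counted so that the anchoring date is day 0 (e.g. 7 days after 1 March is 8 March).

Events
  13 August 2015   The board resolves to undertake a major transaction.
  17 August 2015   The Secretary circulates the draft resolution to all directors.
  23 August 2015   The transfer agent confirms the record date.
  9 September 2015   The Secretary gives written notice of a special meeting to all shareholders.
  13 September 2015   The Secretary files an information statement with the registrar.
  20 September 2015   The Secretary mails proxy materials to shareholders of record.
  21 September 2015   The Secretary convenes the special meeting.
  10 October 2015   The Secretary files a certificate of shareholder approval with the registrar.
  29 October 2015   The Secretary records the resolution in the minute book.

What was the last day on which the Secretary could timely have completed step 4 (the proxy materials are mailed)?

Step 4 runs from 13 September 2015, when the information statement is filed. 15 days after 13 September 2015 is 28 September 2015.

28 September 2015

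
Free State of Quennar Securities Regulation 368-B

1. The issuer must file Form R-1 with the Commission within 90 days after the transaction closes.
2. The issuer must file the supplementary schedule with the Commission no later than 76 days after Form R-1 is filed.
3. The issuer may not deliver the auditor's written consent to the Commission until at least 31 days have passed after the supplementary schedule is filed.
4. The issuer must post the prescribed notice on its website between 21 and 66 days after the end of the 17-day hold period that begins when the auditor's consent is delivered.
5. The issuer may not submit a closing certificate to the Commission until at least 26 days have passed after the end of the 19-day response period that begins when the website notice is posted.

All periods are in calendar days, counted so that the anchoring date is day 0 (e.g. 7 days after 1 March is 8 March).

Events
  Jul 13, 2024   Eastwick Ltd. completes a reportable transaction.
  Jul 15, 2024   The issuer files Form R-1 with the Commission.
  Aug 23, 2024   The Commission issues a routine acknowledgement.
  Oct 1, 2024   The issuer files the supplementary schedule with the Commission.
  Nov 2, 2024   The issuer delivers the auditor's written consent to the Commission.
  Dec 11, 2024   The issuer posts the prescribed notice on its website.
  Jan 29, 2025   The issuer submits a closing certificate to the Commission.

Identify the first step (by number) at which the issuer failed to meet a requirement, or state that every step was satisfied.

(1) due by Jul 13, 2024 + 90 days = Oct 11, 2024; done Jul 15, 2024 — timely.
(2) due by Jul 15, 2024 + 76 days = Sep 29, 2024; not done until Oct 1, 2024, 2 days after the deadline.
Later steps need not be reached.

Step 2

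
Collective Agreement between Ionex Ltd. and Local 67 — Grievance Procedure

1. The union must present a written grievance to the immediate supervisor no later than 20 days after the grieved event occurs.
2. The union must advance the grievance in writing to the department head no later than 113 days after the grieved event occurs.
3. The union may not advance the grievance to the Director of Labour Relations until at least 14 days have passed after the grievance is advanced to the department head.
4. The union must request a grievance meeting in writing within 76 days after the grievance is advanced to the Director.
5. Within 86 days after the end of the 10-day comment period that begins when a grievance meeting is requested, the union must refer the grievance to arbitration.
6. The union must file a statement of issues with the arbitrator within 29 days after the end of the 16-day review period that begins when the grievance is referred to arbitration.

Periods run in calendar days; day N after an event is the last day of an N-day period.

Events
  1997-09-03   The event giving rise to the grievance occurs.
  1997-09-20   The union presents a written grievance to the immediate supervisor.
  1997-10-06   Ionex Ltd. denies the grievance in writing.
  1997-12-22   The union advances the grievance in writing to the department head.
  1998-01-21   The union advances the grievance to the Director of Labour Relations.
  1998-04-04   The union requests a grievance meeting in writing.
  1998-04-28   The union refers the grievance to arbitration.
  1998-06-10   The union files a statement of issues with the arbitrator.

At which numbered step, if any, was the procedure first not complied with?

None — every step was satisfied

(1) due by 1997-09-03 + 20 days = 1997-09-23; 1997-09-20 is within that limit.
(2) due by 1997-09-03 + 113 days = 1997-12-25; completed 1997-12-22, before the deadline.
(3) permitted from 1997-12-22 + 14 days = 1998-01-05 onward; done 1998-01-21 — permitted.
(4) due by 1998-01-21 + 76 days = 1998-04-07; completed 1998-04-04, before the deadline.
(5) due by 1998-04-14 + 86 days = 1998-07-09; 1998-04-28 is within that limit.
(6) due by 1998-05-14 + 29 days = 1998-06-12; done 1998-06-10 — timely.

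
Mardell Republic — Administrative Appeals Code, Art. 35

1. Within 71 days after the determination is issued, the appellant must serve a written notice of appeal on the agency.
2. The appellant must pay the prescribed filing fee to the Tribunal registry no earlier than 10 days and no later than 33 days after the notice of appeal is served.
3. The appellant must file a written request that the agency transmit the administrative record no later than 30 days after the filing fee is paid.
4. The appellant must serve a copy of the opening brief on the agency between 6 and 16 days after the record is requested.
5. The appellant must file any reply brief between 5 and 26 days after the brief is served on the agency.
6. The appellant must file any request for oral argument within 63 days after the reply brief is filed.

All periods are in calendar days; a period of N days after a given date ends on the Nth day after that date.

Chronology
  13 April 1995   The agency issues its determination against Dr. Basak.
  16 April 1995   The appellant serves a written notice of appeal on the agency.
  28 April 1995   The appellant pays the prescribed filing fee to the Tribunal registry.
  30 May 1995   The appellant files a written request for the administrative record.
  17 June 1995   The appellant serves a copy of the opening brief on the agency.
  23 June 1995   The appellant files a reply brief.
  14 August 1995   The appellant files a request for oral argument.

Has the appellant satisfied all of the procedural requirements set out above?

(1) due by 13 April 1995 + 71 days = 23 June 1995; done 16 April 1995 — timely.
(2) the permitted window runs from 16 April 1995 + 10 = 26 April 1995 to 16 April 1995 + 33 = 19 May 1995; done 28 April 1995, which is between those dates.
(3) due by 28 April 1995 + 30 days = 28 May 1995; 30 May 1995 misses that deadline by 2 days.
No need to go further; step 3 was not satisfied.

No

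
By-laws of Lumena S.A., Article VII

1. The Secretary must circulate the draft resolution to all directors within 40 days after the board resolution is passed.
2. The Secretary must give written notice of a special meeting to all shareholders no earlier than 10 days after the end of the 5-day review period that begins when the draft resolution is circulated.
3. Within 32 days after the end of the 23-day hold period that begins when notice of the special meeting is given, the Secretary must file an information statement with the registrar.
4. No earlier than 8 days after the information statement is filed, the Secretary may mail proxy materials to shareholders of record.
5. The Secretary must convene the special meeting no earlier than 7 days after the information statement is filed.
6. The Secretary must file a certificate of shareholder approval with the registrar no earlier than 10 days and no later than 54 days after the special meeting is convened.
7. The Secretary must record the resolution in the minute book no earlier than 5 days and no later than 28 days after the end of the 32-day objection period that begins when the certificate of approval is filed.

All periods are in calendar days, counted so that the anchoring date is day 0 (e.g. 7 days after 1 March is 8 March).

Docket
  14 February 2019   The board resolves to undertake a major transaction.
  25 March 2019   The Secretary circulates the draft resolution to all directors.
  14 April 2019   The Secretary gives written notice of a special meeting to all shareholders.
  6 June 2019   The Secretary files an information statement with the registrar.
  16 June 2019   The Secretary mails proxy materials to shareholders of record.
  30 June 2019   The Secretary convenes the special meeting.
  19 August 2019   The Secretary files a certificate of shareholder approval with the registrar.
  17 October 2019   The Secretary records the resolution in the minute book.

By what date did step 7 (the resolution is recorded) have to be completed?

18 October 2019

The certificate of approval is filed on 19 August 2019; the 32-day objection period therefore ends 20 September 2019, and step 7 runs from that date. The window is 5–28 days after 20 September 2019; it closes on 18 October 2019.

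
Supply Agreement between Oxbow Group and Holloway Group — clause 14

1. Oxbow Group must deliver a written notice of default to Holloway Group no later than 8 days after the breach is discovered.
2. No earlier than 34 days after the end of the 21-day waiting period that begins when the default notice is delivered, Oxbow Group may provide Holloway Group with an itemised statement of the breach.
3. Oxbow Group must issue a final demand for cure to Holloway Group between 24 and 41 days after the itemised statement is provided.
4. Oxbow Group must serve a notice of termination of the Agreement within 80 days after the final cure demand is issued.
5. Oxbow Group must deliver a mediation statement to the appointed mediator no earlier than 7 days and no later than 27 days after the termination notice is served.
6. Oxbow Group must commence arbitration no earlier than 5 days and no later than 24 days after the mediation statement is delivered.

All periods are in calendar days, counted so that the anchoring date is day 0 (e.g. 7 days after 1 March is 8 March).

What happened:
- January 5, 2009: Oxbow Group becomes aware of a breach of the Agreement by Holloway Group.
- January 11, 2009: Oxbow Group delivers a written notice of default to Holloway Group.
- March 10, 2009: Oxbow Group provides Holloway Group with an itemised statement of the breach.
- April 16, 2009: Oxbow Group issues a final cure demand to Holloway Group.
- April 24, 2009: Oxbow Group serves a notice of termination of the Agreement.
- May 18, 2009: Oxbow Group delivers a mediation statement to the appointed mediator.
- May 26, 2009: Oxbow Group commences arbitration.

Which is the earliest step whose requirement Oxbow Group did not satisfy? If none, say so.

Step 1 — counting 8 days from January 5, 2009 (when the breach is discovered) gives a deadline of January 13, 2009; completed January 11, 2009, before the deadline.
Step 2 — must wait 34 days from February 1, 2009 (end of the 21-day waiting period, which began when the default notice is delivered on January 11, 2009), so not before March 7, 2009; done March 10, 2009 — permitted.
Step 3 — 24 and 41 days from March 10, 2009 (when the itemised statement is provided) are April 3, 2009 and April 20, 2009 respectively; done April 16, 2009 — within the window.
Step 4 — counting 80 days from April 16, 2009 (when the final cure demand is issued) gives a deadline of July 5, 2009; done April 24, 2009 — timely.
Step 5 — 7 and 27 days from April 24, 2009 (when the termination notice is served) are May 1, 2009 and May 21, 2009 respectively; done May 18, 2009, which is between those dates.
Step 6 — 5 and 24 days from May 18, 2009 (when the mediation statement is delivered) are May 23, 2009 and June 11, 2009 respectively; done May 26, 2009, which is between those dates.

None — every step was satisfied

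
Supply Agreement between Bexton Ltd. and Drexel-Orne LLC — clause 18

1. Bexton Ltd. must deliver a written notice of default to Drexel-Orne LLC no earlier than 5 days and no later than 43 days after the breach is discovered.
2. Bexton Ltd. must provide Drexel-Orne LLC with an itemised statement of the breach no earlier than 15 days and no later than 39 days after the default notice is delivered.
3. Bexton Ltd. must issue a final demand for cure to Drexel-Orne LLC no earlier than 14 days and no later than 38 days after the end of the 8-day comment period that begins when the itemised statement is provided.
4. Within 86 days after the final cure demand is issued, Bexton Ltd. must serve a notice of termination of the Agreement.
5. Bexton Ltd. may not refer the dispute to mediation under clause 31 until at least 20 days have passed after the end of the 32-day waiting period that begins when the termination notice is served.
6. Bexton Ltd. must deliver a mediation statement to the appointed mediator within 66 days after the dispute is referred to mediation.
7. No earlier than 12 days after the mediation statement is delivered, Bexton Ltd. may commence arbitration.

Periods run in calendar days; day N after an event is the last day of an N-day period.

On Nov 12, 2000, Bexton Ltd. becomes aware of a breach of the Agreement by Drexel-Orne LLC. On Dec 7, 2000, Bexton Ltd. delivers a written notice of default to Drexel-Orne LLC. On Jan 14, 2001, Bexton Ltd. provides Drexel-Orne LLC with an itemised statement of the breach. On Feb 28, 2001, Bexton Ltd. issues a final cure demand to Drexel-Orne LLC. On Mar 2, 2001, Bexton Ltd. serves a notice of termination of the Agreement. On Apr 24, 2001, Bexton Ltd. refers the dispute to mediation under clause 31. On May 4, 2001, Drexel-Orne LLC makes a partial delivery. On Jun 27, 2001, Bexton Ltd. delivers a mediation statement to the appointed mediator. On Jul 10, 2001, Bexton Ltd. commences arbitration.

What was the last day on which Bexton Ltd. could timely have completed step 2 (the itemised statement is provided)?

Jan 15, 2001

Step 2 runs from Dec 7, 2000, when the default notice is delivered. The window is 15–39 days after Dec 7, 2000; it closes on Jan 15, 2001.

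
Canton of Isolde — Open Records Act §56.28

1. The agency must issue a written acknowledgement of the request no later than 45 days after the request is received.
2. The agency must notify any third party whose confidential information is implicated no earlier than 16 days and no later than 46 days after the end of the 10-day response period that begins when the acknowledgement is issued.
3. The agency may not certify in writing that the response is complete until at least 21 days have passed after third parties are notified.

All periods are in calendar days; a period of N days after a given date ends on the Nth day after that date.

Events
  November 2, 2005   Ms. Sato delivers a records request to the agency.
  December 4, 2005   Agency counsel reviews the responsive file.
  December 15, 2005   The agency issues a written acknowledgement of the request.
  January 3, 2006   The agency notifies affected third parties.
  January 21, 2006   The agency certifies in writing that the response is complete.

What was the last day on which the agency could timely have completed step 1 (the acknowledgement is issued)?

Step 1 runs from November 2, 2005, when the request is received. 45 days after November 2, 2005 is December 17, 2005.

December 17, 2005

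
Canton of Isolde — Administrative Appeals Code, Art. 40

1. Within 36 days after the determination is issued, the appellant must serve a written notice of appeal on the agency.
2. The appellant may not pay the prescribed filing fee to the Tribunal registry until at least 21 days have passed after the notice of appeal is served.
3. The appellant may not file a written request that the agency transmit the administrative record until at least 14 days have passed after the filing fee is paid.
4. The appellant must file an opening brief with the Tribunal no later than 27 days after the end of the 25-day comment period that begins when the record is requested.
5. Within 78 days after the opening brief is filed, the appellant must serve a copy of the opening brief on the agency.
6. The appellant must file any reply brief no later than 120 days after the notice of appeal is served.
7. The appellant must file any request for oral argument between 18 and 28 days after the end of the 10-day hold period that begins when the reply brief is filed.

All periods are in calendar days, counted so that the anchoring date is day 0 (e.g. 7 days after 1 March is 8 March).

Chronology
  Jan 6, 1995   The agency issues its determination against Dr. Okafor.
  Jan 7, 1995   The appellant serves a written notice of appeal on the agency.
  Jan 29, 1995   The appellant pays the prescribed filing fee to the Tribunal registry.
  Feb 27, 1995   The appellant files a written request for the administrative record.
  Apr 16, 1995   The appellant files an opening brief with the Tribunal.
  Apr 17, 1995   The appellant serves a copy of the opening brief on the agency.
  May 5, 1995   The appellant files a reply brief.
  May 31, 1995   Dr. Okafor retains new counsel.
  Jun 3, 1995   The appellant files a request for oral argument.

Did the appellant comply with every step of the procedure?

Yes

(1) due by Jan 6, 1995 + 36 days = Feb 11, 1995; completed Jan 7, 1995, before the deadline.
(2) permitted from Jan 7, 1995 + 21 days = Jan 28, 1995 onward; done Jan 29, 1995 — permitted.
(3) permitted from Jan 29, 1995 + 14 days = Feb 12, 1995 onward; done Feb 27, 1995 — permitted.
(4) due by Mar 24, 1995 + 27 days = Apr 20, 1995; completed Apr 16, 1995, before the deadline.
(5) due by Apr 16, 1995 + 78 days = Jul 3, 1995; done Apr 17, 1995 — timely.
(6) due by Jan 7, 1995 + 120 days = May 7, 1995; May 5, 1995 is within that limit.
(7) the permitted window runs from May 15, 1995 + 18 = Jun 2, 1995 to May 15, 1995 + 28 = Jun 12, 1995; done Jun 3, 1995 — within the window.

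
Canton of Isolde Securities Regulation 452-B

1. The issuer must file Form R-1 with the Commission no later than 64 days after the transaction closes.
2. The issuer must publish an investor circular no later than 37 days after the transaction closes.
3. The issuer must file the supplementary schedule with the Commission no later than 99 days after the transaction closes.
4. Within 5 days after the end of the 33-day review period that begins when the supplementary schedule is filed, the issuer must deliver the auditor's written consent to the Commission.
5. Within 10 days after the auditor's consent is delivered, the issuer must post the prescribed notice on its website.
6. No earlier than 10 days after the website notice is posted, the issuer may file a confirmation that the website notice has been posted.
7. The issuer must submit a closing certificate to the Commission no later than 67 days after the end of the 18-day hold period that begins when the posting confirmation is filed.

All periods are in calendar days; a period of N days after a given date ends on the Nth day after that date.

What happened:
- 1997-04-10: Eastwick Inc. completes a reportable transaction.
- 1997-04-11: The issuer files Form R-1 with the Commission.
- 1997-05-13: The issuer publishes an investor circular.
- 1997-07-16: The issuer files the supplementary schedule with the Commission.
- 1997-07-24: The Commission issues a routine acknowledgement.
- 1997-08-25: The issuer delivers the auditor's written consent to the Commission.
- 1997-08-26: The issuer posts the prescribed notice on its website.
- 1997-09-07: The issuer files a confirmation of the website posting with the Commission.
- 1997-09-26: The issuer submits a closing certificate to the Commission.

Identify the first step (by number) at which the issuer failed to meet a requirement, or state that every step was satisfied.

Step 1: 64 days after 1997-04-10 (when the transaction closes) is 1997-06-13; completed 1997-04-11, before the deadline.
Step 2: 37 days after 1997-04-10 (when the transaction closes) is 1997-05-17; completed 1997-05-13, before the deadline.
Step 3: 99 days after 1997-04-10 (when the transaction closes) is 1997-07-18; done 1997-07-16 — timely.
Step 4: 5 days after 1997-08-18 (end of the 33-day review period, which began when the supplementary schedule is filed on 1997-07-16) is 1997-08-23; 1997-08-25 misses that deadline by 2 days.

Step 4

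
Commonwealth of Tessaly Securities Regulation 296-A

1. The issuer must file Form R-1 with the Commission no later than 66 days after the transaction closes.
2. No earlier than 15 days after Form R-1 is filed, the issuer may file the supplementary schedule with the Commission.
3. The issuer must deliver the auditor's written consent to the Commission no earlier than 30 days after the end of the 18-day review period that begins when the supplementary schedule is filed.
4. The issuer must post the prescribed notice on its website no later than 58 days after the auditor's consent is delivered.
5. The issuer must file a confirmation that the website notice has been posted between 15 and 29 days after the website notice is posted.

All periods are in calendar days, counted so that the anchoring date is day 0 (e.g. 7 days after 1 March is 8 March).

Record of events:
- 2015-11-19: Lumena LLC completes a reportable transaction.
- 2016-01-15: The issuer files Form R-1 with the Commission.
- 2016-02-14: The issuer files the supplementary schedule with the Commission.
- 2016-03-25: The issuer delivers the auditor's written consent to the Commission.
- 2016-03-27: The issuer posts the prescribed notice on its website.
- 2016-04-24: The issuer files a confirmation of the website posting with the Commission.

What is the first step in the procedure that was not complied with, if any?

Step 3

Step 1: 66 days after 2015-11-19 (when the transaction closes) is 2016-01-24; done 2016-01-15 — timely.
Step 2: the earliest permitted date is 15 days after 2016-01-15 (when Form R-1 is filed), i.e. 2016-01-30; 2016-02-14 is on or after that date.
Step 3: the earliest permitted date is 30 days after 2016-03-03 (end of the 18-day review period, which began when the supplementary schedule is filed on 2016-02-14), i.e. 2016-04-02; 2016-03-25 is 8 days before the earliest permitted date.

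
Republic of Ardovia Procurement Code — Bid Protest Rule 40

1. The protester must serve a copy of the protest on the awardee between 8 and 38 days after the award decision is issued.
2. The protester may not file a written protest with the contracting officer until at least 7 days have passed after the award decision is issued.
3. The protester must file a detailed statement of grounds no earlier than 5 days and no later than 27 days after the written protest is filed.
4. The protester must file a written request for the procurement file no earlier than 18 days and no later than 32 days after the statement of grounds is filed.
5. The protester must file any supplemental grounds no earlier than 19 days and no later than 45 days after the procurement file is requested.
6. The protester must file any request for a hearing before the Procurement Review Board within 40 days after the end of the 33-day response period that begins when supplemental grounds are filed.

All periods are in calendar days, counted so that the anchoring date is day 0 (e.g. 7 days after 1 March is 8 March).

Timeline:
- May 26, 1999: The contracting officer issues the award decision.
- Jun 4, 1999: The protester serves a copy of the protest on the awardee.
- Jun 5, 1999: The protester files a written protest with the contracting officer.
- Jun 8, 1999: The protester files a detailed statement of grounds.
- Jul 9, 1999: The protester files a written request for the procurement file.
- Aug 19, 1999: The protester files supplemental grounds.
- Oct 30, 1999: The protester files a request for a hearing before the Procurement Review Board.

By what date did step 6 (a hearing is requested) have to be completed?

Supplemental grounds are filed on Aug 19, 1999; the 33-day response period therefore ends Sep 21, 1999, and step 6 runs from that date. 40 days after Sep 21, 1999 is Oct 31, 1999.

Oct 31, 1999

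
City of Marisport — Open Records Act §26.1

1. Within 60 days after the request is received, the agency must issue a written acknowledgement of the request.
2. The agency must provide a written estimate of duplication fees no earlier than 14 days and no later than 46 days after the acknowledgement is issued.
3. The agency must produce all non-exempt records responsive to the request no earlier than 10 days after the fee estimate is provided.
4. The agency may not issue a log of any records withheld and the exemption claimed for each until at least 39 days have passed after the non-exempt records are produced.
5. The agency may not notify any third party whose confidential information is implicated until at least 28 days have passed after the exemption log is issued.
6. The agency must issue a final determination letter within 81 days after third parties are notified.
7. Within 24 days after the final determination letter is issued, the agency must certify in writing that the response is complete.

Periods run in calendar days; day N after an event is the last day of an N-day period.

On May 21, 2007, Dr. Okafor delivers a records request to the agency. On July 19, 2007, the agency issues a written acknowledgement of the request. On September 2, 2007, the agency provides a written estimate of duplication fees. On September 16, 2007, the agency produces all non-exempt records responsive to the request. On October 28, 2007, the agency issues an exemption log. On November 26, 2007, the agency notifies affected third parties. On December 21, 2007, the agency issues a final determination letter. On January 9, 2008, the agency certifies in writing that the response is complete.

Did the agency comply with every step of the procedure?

(1) due by May 21, 2007 + 60 days = July 20, 2007; completed July 19, 2007, before the deadline.
(2) the permitted window runs from July 19, 2007 + 14 = August 2, 2007 to July 19, 2007 + 46 = September 3, 2007; done September 2, 2007 — within the window.
(3) permitted from September 2, 2007 + 10 days = September 12, 2007 onward; done September 16, 2007 — permitted.
(4) permitted from September 16, 2007 + 39 days = October 25, 2007 onward; done October 28, 2007, after the minimum wait.
(5) permitted from October 28, 2007 + 28 days = November 25, 2007 onward; done November 26, 2007, after the minimum wait.
(6) due by November 26, 2007 + 81 days = February 15, 2008; completed December 21, 2007, before the deadline.
(7) due by December 21, 2007 + 24 days = January 14, 2008; January 9, 2008 is within that limit.

Yes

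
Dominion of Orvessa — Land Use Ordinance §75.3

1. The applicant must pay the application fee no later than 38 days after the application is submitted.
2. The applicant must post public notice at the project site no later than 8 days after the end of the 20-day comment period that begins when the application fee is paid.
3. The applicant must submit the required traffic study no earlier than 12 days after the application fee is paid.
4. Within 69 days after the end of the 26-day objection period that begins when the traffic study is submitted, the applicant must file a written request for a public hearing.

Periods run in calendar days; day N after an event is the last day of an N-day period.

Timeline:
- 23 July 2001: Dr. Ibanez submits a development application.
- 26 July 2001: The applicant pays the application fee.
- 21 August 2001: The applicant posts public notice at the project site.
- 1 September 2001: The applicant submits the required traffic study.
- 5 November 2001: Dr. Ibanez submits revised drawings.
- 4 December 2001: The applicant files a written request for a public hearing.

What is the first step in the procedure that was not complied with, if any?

Step 1: 38 days after 23 July 2001 (when the application is submitted) is 30 August 2001; done 26 July 2001 — timely.
Step 2: 8 days after 15 August 2001 (end of the 20-day comment period, which began when the application fee is paid on 26 July 2001) is 23 August 2001; 21 August 2001 is within that limit.
Step 3: the earliest permitted date is 12 days after 26 July 2001 (when the application fee is paid), i.e. 7 August 2001; done 1 September 2001 — permitted.
Step 4: 69 days after 27 September 2001 (end of the 26-day objection period, which began when the traffic study is submitted on 1 September 2001) is 5 December 2001; 4 December 2001 is within that limit.

None — every step was satisfied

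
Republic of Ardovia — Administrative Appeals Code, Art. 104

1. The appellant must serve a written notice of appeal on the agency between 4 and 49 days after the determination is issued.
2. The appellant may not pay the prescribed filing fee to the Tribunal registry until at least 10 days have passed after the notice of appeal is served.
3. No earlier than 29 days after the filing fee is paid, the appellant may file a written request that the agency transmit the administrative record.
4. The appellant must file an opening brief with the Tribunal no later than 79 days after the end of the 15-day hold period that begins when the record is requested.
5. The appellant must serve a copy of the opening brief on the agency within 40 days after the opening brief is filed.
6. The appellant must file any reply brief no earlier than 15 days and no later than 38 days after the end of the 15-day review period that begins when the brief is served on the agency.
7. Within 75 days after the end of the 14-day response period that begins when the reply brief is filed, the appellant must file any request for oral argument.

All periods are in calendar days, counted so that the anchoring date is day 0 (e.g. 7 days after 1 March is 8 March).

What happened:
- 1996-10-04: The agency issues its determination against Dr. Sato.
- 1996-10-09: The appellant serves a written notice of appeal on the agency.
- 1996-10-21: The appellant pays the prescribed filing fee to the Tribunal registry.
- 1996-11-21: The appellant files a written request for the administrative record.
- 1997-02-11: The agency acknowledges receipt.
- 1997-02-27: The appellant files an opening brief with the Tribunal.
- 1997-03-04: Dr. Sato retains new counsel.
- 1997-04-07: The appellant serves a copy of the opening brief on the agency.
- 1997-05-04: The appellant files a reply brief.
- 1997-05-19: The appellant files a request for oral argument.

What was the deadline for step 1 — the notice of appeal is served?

Step 1 runs from 1996-10-04, when the determination is issued. The window is 4–49 days after 1996-10-04; it closes on 1996-11-22.

1996-11-22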